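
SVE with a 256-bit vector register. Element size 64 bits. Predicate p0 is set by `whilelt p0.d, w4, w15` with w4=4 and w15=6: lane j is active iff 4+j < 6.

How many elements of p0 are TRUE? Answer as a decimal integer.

256-bit reg / 64-bit elem → 4 lanes
whilelt: lane j active iff 4+j < 6 → j < 2 → 2 active

vl = 2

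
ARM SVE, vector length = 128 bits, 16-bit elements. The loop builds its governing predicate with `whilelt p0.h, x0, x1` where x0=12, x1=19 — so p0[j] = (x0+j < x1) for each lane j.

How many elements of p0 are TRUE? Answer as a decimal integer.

128-bit reg / 16-bit elem → 8 lanes
p0[j] = (12+j < 19); true for j=0..6 → 7 lanes set

vl = 7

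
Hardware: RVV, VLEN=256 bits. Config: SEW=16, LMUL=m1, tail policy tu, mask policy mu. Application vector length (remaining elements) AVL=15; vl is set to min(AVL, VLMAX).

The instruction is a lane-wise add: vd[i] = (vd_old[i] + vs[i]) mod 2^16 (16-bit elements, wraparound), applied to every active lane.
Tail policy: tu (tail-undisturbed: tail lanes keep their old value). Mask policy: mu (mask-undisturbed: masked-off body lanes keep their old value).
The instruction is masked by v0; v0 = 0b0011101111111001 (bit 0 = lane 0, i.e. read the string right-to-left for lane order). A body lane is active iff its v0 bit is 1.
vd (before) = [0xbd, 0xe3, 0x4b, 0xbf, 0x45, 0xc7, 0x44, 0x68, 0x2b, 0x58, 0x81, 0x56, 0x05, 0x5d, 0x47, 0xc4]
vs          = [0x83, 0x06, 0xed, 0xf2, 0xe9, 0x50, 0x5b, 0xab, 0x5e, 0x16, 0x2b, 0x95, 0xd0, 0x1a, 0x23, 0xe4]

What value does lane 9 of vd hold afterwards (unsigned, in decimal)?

vd[9] = 110

lanes per group: 256·1/16 = 16
AVL=15 ≤ VLMAX=16, so vl = 15
lane  0: add(0xbd,0x83) ⇒ 0x140
lane  1: mask-off/keep ⇒ 0xe3
lane  2: mask-off/keep ⇒ 0x4b
lane  3: add(0xbf,0xf2) ⇒ 0x1b1
lane  4: add(0x45,0xe9) ⇒ 0x12e
lane  5: add(0xc7,0x50) ⇒ 0x117
lane  6: add(0x44,0x5b) ⇒ 0x9f
lane  7: add(0x68,0xab) ⇒ 0x113
lane  8: add(0x2b,0x5e) ⇒ 0x89
lane  9: add(0x58,0x16) ⇒ 0x6e
lane 10: mask-off/keep ⇒ 0x81
lane 11: add(0x56,0x95) ⇒ 0xeb
lane 12: add(0x05,0xd0) ⇒ 0xd5
lane 13: add(0x5d,0x1a) ⇒ 0x77
lane 14: mask-off/keep ⇒ 0x47
lane 15: tail/keep ⇒ 0xc4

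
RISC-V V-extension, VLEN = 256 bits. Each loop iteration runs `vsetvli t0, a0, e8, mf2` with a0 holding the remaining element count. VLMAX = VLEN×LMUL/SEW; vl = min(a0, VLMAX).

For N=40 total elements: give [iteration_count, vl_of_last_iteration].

lanes per group: 256·1/2/8 = 16
40 elements at 16/iter → 3 passes, remainder 8 on the last

[iterations, last_vl] = [3, 8]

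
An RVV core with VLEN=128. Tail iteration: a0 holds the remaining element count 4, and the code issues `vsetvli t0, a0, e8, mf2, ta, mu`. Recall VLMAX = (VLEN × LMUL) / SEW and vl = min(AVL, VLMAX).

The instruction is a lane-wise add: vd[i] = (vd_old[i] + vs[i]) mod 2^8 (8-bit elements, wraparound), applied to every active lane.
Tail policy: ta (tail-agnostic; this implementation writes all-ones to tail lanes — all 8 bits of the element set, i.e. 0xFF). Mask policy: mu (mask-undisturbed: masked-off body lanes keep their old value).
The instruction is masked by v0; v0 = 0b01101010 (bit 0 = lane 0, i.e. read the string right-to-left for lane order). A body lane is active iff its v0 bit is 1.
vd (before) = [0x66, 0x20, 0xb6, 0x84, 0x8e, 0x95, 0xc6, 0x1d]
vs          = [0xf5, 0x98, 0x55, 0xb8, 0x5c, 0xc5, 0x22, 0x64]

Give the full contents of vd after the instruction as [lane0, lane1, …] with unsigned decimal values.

vd = [102, 184, 182, 60, 255, 255, 255, 255]

VLMAX = VLEN×LMUL/SEW = 128×1/2/8 = 8
AVL=4 ≤ VLMAX=8, so vl = 4
lane  0: mask-off/keep ⇒ 0x66
lane  1: add(0x20,0x98) ⇒ 0xb8
lane  2: mask-off/keep ⇒ 0xb6
lane  3: add(0x84,0xb8) ⇒ 0x3c
lane  4: tail/ones ⇒ 0xff
lane  5: tail/ones ⇒ 0xff
lane  6: tail/ones ⇒ 0xff
lane  7: tail/ones ⇒ 0xff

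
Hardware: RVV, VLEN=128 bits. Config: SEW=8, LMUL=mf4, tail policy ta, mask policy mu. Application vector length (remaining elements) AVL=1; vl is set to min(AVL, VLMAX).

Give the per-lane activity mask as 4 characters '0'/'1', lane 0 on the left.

VLMAX = (128 × 1/4) / 8 = 4 lanes
AVL=1 ≤ VLMAX=4, so vl = 1
bits (lane 0 leftmost): 1000

predicate = 1000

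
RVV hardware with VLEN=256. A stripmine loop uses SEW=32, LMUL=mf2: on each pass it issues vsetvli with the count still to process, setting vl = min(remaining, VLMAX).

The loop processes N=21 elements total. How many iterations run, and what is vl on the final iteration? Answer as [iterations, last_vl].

VLMAX = VLEN×LMUL/SEW = 256×1/2/32 = 4
N=21: ⌈21/4⌉ = 6 iters; last vl = 21 − 5×4 = 1

[iterations, last_vl] = [6, 1]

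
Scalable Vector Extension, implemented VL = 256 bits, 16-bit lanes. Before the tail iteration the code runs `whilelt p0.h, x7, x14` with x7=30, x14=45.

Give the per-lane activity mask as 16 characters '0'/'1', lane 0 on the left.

predicate = 1111111111111110

register lanes = 256/16 = 16
whilelt: lane j active iff 30+j < 45 → j < 15 → 15 active
bits (lane 0 leftmost): 1111111111111110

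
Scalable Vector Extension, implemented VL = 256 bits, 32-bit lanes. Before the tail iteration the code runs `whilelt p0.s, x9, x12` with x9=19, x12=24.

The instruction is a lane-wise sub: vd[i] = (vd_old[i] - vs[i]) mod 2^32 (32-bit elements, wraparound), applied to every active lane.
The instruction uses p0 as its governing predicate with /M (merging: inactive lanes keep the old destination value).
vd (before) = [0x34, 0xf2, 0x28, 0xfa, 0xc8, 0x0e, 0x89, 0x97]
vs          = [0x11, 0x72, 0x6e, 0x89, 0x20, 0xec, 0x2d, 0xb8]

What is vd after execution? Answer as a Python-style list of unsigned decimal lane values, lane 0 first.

register lanes = 256/32 = 8
p0[j] = (19+j < 24); true for j=0..4 → 5 lanes set
[0] sub(0x34,0x11) = 0x23
[1] sub(0xf2,0x72) = 0x80
[2] sub(0x28,0x6e) = 0xffffffba
[3] sub(0xfa,0x89) = 0x71
[4] sub(0xc8,0x20) = 0xa8
[5] tail/keep = 0x0e
[6] tail/keep = 0x89
[7] tail/keep = 0x97

vd = [35, 128, 4294967226, 113, 168, 14, 137, 151]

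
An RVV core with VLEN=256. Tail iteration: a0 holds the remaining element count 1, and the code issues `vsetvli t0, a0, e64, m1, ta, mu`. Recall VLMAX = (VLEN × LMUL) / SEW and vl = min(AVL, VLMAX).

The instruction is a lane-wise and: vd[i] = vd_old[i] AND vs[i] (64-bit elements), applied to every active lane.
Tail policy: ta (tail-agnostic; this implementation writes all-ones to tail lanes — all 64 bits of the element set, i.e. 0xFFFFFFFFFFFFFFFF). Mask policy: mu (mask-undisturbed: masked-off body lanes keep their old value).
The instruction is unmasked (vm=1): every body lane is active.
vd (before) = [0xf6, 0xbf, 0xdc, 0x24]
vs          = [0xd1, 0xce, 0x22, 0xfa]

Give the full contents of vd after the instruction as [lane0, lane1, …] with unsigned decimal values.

vd = [208, 18446744073709551615, 18446744073709551615, 18446744073709551615]

lanes per group: 256·1/64 = 4
vl ← min(1, 4) = 1
[0] and(0xf6,0xd1) = 0xd0
[1] tail/ones = 0xffffffffffffffff
[2] tail/ones = 0xffffffffffffffff
[3] tail/ones = 0xffffffffffffffff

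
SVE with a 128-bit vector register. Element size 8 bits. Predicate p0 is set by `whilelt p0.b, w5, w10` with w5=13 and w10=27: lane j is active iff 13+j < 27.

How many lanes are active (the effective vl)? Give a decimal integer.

vl = 14

lane count: 128 div 8 = 16
active while 13+j < 27, i.e. j ∈ [0,14) capped at 16 ⇒ 14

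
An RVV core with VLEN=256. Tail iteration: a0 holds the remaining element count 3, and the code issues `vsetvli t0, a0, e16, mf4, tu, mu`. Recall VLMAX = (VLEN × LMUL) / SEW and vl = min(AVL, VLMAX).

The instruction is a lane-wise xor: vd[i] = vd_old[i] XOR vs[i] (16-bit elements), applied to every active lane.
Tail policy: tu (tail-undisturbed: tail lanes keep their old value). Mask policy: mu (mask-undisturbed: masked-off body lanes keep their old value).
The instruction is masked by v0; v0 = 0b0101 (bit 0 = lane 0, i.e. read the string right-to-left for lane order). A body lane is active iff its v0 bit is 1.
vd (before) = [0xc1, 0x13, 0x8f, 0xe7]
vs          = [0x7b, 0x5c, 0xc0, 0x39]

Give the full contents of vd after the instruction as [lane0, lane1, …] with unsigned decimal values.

vd = [186, 19, 79, 231]

VLMAX = VLEN×LMUL/SEW = 256×1/4/16 = 4
vl = min(AVL, VLMAX) = min(3, 4) = 3
lane  0: xor(0xc1,0x7b) ⇒ 0xba
lane  1: mask-off/keep ⇒ 0x13
lane  2: xor(0x8f,0xc0) ⇒ 0x4f
lane  3: tail/keep ⇒ 0xe7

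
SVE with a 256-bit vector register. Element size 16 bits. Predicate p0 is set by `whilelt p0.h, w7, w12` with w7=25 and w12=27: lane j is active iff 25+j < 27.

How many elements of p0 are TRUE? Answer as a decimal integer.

256-bit reg / 16-bit elem → 16 lanes
active while 25+j < 27, i.e. j ∈ [0,2) capped at 16 ⇒ 2

vl = 2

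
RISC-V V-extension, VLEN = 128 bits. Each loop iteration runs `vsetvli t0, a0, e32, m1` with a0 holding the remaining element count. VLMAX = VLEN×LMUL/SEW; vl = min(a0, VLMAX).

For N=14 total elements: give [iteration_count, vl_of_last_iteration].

lanes per group: 128·1/32 = 4
14 elements at 4/iter → 4 passes, remainder 2 on the last

[iterations, last_vl] = [4, 2]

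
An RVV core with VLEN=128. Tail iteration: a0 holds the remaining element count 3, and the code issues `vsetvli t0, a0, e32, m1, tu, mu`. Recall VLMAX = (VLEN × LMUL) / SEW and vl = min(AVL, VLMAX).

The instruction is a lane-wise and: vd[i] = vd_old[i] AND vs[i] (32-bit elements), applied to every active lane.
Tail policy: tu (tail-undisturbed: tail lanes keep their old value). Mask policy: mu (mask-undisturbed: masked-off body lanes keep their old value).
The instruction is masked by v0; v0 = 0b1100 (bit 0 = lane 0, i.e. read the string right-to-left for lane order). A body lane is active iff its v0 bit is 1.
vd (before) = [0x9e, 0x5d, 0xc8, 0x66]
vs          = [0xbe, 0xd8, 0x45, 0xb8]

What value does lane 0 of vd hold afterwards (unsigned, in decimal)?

vd[0] = 158

VLMAX = VLEN×LMUL/SEW = 128×1/32 = 4
vl ← min(3, 4) = 3
lane  0: mask-off/keep ⇒ 0x9e
lane  1: mask-off/keep ⇒ 0x5d
lane  2: and(0xc8,0x45) ⇒ 0x40
lane  3: tail/keep ⇒ 0x66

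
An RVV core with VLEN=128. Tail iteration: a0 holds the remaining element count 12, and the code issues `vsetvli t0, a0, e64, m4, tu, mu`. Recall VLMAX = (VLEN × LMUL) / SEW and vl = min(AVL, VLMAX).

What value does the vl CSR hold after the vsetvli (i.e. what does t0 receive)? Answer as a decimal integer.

vl = 8

lanes per group: 128·4/64 = 8
vl ← min(12, 8) = 8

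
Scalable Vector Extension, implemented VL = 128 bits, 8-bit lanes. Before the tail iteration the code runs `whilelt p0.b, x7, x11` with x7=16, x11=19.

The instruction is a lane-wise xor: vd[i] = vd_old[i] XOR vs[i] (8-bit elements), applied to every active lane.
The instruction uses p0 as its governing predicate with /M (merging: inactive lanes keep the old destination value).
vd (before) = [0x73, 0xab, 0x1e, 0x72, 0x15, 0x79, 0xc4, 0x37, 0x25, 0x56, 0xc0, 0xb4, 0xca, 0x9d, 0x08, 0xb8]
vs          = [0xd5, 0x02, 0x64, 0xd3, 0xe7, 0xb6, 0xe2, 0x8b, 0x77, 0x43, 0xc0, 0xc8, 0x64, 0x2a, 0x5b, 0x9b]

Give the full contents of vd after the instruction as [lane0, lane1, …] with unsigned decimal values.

lane count: 128 div 8 = 16
active while 16+j < 19, i.e. j ∈ [0,3) capped at 16 ⇒ 3
  i=0: xor(0x73,0xd5) → 166
  i=1: xor(0xab,0x02) → 169
  i=2: xor(0x1e,0x64) → 122
  i=3: tail/keep → 114
  i=4: tail/keep → 21
  i=5: tail/keep → 121
  i=6: tail/keep → 196
  i=7: tail/keep → 55
  i=8: tail/keep → 37
  i=9: tail/keep → 86
  i=10: tail/keep → 192
  i=11: tail/keep → 180
  i=12: tail/keep → 202
  i=13: tail/keep → 157
  i=14: tail/keep → 8
  i=15: tail/keep → 184

vd = [166, 169, 122, 114, 21, 121, 196, 55, 37, 86, 192, 180, 202, 157, 8, 184]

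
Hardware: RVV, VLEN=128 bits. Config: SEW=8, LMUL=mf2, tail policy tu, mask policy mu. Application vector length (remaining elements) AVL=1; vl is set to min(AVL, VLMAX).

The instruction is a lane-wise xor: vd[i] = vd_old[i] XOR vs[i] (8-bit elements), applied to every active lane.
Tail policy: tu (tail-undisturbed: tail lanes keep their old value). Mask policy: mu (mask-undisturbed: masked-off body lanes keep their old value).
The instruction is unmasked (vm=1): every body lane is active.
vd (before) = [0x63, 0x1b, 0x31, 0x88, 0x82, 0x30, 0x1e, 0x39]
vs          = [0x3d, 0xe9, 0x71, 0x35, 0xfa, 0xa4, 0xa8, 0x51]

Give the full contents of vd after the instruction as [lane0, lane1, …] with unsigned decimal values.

vd = [94, 27, 49, 136, 130, 48, 30, 57]

VLMAX = VLEN×LMUL/SEW = 128×1/2/8 = 8
AVL=1 ≤ VLMAX=8, so vl = 1
lane  0: xor(0x63,0x3d) ⇒ 0x5e
lane  1: tail/keep ⇒ 0x1b
lane  2: tail/keep ⇒ 0x31
lane  3: tail/keep ⇒ 0x88
lane  4: tail/keep ⇒ 0x82
lane  5: tail/keep ⇒ 0x30
lane  6: tail/keep ⇒ 0x1e
lane  7: tail/keep ⇒ 0x39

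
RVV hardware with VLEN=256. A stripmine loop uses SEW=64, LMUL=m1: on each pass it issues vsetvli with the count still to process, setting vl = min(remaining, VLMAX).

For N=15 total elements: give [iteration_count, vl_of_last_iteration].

VLMAX = VLEN×LMUL/SEW = 256×1/64 = 4
N=15: ⌈15/4⌉ = 4 iters; last vl = 15 − 3×4 = 3

[iterations, last_vl] = [4, 3]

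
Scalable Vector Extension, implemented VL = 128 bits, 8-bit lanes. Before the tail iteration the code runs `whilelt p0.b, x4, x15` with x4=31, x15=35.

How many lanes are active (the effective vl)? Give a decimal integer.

register lanes = 128/8 = 16
whilelt: lane j active iff 31+j < 35 → j < 4 → 4 active

vl = 4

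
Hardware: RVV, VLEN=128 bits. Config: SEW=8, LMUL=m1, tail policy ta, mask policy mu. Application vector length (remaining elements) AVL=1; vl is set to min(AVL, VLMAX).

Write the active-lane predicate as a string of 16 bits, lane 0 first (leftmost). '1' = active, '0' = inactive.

lanes per group: 128·1/8 = 16
vl ← min(1, 16) = 1
bits (lane 0 leftmost): 1000000000000000

predicate = 1000000000000000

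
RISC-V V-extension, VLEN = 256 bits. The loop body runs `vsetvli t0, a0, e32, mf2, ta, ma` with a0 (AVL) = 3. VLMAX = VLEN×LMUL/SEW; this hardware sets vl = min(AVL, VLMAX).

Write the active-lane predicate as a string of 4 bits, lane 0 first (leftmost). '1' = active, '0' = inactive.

VLMAX = (256 × 1/2) / 32 = 4 lanes
AVL=3 ≤ VLMAX=4, so vl = 3
bits (lane 0 leftmost): 1110

predicate = 1110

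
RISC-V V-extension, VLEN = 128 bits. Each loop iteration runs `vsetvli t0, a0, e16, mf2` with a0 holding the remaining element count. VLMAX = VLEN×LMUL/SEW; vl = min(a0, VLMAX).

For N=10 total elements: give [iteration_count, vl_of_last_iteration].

[iterations, last_vl] = [3, 2]

VLMAX = VLEN×LMUL/SEW = 128×1/2/16 = 4
10 elements at 4/iter → 3 passes, remainder 2 on the last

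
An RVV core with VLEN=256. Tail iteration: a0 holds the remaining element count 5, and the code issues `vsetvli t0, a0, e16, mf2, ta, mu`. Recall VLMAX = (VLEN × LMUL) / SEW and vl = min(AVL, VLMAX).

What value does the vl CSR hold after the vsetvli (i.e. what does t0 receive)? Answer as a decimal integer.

VLMAX = VLEN×LMUL/SEW = 256×1/2/16 = 8
vl ← min(5, 8) = 5

vl = 5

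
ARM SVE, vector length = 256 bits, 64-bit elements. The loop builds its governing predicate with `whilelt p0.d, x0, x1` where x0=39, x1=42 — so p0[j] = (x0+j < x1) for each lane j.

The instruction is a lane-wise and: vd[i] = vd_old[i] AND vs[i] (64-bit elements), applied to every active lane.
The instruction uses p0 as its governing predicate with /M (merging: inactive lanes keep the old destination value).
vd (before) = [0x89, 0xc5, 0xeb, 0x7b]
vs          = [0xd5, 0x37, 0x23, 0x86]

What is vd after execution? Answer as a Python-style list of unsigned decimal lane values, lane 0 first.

256-bit reg / 64-bit elem → 4 lanes
whilelt: lane j active iff 39+j < 42 → j < 3 → 3 active
[0] and(0x89,0xd5) = 0x81
[1] and(0xc5,0x37) = 0x05
[2] and(0xeb,0x23) = 0x23
[3] tail/keep = 0x7b

vd = [129, 5, 35, 123]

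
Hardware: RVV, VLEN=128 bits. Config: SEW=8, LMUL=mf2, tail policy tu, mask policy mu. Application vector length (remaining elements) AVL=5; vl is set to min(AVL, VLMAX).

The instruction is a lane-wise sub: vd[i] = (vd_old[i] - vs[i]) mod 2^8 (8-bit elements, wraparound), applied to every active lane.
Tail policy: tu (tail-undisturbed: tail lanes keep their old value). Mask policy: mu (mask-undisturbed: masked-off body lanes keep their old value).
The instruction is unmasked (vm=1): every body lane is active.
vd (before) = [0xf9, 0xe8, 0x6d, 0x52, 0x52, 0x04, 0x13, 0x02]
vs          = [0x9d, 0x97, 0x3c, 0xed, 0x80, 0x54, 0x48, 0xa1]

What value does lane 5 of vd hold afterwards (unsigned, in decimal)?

lanes per group: 128·1/2/8 = 8
AVL=5 ≤ VLMAX=8, so vl = 5
vd[0] sub(0xf9,0x9d) -> 0x5c
vd[1] sub(0xe8,0x97) -> 0x51
vd[2] sub(0x6d,0x3c) -> 0x31
vd[3] sub(0x52,0xed) -> 0x65
vd[4] sub(0x52,0x80) -> 0xd2
vd[5] tail/keep -> 0x04
vd[6] tail/keep -> 0x13
vd[7] tail/keep -> 0x02

vd[5] = 4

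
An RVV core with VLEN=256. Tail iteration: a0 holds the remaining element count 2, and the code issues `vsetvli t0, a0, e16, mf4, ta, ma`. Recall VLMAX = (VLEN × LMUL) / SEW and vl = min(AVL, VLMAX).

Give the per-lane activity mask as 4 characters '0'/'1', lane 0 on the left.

VLMAX = (256 × 1/4) / 16 = 4 lanes
vl ← min(2, 4) = 2
bits (lane 0 leftmost): 1100

predicate = 1100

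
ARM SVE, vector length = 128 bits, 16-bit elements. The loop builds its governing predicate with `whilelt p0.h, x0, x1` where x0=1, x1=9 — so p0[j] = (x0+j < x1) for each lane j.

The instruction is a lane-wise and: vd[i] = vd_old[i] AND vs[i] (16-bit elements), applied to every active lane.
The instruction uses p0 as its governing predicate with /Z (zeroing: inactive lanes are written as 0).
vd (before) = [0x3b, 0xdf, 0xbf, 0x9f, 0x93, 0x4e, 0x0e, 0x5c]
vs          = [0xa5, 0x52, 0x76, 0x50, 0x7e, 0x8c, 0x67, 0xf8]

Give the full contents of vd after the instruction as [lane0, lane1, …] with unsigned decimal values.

register lanes = 128/16 = 8
p0[j] = (1+j < 9); true for j=0..7 → 8 lanes set
vd[0] and(0x3b,0xa5) -> 0x21
vd[1] and(0xdf,0x52) -> 0x52
vd[2] and(0xbf,0x76) -> 0x36
vd[3] and(0x9f,0x50) -> 0x10
vd[4] and(0x93,0x7e) -> 0x12
vd[5] and(0x4e,0x8c) -> 0x0c
vd[6] and(0x0e,0x67) -> 0x06
vd[7] and(0x5c,0xf8) -> 0x58

vd = [33, 82, 54, 16, 18, 12, 6, 88]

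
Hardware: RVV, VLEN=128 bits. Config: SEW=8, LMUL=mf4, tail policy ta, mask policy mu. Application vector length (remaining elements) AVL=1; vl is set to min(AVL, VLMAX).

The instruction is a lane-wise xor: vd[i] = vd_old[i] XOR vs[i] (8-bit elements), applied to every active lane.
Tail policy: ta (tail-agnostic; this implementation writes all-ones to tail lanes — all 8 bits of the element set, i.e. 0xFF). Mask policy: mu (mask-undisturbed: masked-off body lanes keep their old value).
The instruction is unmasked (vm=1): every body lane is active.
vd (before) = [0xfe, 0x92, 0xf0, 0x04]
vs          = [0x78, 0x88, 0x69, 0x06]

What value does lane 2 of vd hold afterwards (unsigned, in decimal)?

vd[2] = 255

VLMAX = VLEN×LMUL/SEW = 128×1/4/8 = 4
vl ← min(1, 4) = 1
vd[0] xor(0xfe,0x78) -> 0x86
vd[1] tail/ones -> 0xff
vd[2] tail/ones -> 0xff
vd[3] tail/ones -> 0xff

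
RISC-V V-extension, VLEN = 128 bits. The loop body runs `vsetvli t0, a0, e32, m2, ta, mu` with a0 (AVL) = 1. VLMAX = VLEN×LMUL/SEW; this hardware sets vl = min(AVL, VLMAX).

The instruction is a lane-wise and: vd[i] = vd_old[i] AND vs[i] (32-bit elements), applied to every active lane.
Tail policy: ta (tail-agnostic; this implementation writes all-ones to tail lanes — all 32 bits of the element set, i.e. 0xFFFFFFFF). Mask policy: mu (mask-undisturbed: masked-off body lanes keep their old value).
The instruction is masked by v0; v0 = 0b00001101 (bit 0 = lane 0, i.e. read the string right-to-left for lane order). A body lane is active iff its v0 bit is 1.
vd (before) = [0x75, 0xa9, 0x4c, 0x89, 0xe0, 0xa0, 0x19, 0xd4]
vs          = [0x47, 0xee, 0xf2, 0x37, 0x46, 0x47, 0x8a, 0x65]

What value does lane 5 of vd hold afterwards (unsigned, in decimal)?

lanes per group: 128·2/32 = 8
vl ← min(1, 8) = 1
lane  0: and(0x75,0x47) ⇒ 0x45
lane  1: tail/ones ⇒ 0xffffffff
lane  2: tail/ones ⇒ 0xffffffff
lane  3: tail/ones ⇒ 0xffffffff
lane  4: tail/ones ⇒ 0xffffffff
lane  5: tail/ones ⇒ 0xffffffff
lane  6: tail/ones ⇒ 0xffffffff
lane  7: tail/ones ⇒ 0xffffffff

vd[5] = 4294967295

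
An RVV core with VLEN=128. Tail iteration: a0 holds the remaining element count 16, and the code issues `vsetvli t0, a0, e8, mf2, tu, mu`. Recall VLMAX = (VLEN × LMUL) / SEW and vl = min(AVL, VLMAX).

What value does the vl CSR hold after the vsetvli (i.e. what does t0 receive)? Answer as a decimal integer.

lanes per group: 128·1/2/8 = 8
vl ← min(16, 8) = 8

vl = 8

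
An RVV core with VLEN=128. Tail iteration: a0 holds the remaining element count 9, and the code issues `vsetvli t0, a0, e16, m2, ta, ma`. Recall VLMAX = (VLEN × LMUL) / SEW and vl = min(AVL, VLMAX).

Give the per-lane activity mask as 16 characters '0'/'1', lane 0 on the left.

predicate = 1111111110000000

VLMAX = VLEN×LMUL/SEW = 128×2/16 = 16
AVL=9 ≤ VLMAX=16, so vl = 9
bits (lane 0 leftmost): 1111111110000000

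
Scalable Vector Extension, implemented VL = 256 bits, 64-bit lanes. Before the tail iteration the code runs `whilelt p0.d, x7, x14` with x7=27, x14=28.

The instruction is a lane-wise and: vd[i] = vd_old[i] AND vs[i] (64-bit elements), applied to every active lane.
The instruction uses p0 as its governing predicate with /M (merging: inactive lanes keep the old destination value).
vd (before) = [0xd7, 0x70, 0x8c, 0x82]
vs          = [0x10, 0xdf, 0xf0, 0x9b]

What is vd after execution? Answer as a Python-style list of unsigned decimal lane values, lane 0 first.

lane count: 256 div 64 = 4
whilelt: lane j active iff 27+j < 28 → j < 1 → 1 active
vd[0] and(0xd7,0x10) -> 0x10
vd[1] tail/keep -> 0x70
vd[2] tail/keep -> 0x8c
vd[3] tail/keep -> 0x82

vd = [16, 112, 140, 130]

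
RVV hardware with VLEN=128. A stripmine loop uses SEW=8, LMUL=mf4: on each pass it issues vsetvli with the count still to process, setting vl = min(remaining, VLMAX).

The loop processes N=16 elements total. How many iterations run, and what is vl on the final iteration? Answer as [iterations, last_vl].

[iterations, last_vl] = [4, 4]

lanes per group: 128·1/4/8 = 4
N=16: ⌈16/4⌉ = 4 iters; last vl = 16 − 3×4 = 4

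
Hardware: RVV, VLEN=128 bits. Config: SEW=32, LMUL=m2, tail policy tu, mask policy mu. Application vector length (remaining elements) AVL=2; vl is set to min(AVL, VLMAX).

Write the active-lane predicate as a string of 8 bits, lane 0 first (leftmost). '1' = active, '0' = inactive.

VLMAX = VLEN×LMUL/SEW = 128×2/32 = 8
AVL=2 ≤ VLMAX=8, so vl = 2
bits (lane 0 leftmost): 11000000

predicate = 11000000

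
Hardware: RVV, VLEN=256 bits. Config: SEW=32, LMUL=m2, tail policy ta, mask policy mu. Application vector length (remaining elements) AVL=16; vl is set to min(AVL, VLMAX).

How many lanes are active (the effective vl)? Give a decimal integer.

vl = 16

VLMAX = (256 × 2) / 32 = 16 lanes
vl = min(AVL, VLMAX) = min(16, 16) = 16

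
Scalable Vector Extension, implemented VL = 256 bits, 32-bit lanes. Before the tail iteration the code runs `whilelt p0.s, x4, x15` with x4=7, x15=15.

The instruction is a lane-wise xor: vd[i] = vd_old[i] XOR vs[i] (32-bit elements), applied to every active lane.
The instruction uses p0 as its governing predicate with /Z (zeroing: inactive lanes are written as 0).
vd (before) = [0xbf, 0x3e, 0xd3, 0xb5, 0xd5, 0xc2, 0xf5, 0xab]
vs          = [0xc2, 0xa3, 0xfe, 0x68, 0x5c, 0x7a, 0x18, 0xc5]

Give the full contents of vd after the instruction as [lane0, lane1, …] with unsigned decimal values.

vd = [125, 157, 45, 221, 137, 184, 237, 110]

256-bit reg / 32-bit elem → 8 lanes
whilelt: lane j active iff 7+j < 15 → j < 8 → 8 active
vd[0] xor(0xbf,0xc2) -> 0x7d
vd[1] xor(0x3e,0xa3) -> 0x9d
vd[2] xor(0xd3,0xfe) -> 0x2d
vd[3] xor(0xb5,0x68) -> 0xdd
vd[4] xor(0xd5,0x5c) -> 0x89
vd[5] xor(0xc2,0x7a) -> 0xb8
vd[6] xor(0xf5,0x18) -> 0xed
vd[7] xor(0xab,0xc5) -> 0x6e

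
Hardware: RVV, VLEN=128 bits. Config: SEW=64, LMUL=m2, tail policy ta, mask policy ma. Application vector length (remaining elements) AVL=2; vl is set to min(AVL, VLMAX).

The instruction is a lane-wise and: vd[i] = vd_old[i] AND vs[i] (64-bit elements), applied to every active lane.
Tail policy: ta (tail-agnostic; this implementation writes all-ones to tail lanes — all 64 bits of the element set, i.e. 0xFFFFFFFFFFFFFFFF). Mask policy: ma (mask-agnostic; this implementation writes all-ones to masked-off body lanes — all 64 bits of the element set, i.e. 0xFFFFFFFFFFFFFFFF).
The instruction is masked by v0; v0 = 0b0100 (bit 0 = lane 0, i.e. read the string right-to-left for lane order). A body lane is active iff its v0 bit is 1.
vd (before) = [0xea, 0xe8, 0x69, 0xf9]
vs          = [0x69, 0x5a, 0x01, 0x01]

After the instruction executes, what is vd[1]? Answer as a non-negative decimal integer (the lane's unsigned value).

vd[1] = 18446744073709551615

VLMAX = (128 × 2) / 64 = 4 lanes
AVL=2 ≤ VLMAX=4, so vl = 2
vd[0] mask-off/ones -> 0xffffffffffffffff
vd[1] mask-off/ones -> 0xffffffffffffffff
vd[2] tail/ones -> 0xffffffffffffffff
vd[3] tail/ones -> 0xffffffffffffffff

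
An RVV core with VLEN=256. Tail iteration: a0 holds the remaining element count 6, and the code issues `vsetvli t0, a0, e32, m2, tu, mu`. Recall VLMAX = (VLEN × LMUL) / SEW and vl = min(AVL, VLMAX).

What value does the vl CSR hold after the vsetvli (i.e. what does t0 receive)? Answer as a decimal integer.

vl = 6

VLMAX = (256 × 2) / 32 = 16 lanes
vl ← min(6, 16) = 6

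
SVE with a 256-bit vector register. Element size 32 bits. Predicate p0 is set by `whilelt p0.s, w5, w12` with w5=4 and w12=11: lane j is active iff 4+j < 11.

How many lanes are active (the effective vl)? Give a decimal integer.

vl = 7

register lanes = 256/32 = 8
p0[j] = (4+j < 11); true for j=0..6 → 7 lanes set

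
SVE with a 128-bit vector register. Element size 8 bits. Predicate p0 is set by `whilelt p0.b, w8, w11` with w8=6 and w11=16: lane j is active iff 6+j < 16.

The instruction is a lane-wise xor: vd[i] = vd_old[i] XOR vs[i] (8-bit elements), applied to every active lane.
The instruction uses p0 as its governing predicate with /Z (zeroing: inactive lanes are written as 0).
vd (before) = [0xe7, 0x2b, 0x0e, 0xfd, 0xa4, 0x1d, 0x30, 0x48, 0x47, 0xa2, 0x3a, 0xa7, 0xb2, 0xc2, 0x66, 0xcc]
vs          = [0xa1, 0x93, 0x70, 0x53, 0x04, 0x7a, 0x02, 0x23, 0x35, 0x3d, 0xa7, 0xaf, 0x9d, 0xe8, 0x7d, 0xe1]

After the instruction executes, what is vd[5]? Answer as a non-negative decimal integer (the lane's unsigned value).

128-bit reg / 8-bit elem → 16 lanes
p0[j] = (6+j < 16); true for j=0..9 → 10 lanes set
vd[0] xor(0xe7,0xa1) -> 0x46
vd[1] xor(0x2b,0x93) -> 0xb8
vd[2] xor(0x0e,0x70) -> 0x7e
vd[3] xor(0xfd,0x53) -> 0xae
vd[4] xor(0xa4,0x04) -> 0xa0
vd[5] xor(0x1d,0x7a) -> 0x67
vd[6] xor(0x30,0x02) -> 0x32
vd[7] xor(0x48,0x23) -> 0x6b
vd[8] xor(0x47,0x35) -> 0x72
vd[9] xor(0xa2,0x3d) -> 0x9f
vd[10] tail/zero -> 0x00
vd[11] tail/zero -> 0x00
vd[12] tail/zero -> 0x00
vd[13] tail/zero -> 0x00
vd[14] tail/zero -> 0x00
vd[15] tail/zero -> 0x00

vd[5] = 103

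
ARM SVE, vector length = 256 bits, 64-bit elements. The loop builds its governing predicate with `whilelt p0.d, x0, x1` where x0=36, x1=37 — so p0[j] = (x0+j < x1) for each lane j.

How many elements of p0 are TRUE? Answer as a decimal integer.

256-bit reg / 64-bit elem → 4 lanes
p0[j] = (36+j < 37); true for j=0..0 → 1 lanes set

vl = 1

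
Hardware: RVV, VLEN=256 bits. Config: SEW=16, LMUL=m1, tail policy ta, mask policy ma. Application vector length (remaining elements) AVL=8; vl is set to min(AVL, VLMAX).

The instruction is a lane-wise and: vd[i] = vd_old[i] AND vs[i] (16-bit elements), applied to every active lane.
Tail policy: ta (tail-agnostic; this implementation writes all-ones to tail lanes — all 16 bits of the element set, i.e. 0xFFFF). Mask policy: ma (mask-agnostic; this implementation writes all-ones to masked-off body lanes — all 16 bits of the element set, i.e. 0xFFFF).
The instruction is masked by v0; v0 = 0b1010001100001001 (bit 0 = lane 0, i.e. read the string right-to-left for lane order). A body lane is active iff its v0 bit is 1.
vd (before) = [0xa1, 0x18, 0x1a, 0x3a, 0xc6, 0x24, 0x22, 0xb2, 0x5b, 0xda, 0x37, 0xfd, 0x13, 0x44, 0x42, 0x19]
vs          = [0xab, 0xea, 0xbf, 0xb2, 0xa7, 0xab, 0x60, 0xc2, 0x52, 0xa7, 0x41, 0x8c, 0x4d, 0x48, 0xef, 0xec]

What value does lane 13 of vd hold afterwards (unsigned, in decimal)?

VLMAX = VLEN×LMUL/SEW = 256×1/16 = 16
vl ← min(8, 16) = 8
vd[0] and(0xa1,0xab) -> 0xa1
vd[1] mask-off/ones -> 0xffff
vd[2] mask-off/ones -> 0xffff
vd[3] and(0x3a,0xb2) -> 0x32
vd[4] mask-off/ones -> 0xffff
vd[5] mask-off/ones -> 0xffff
vd[6] mask-off/ones -> 0xffff
vd[7] mask-off/ones -> 0xffff
vd[8] tail/ones -> 0xffff
vd[9] tail/ones -> 0xffff
vd[10] tail/ones -> 0xffff
vd[11] tail/ones -> 0xffff
vd[12] tail/ones -> 0xffff
vd[13] tail/ones -> 0xffff
vd[14] tail/ones -> 0xffff
vd[15] tail/ones -> 0xffff

vd[13] = 65535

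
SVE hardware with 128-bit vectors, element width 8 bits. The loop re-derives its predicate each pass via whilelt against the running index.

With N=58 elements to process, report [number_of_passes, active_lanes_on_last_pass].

[iterations, last_vl] = [4, 10]

register lanes = 128/8 = 16
iterations = ceil(58/16) = 4; final-pass vl = 10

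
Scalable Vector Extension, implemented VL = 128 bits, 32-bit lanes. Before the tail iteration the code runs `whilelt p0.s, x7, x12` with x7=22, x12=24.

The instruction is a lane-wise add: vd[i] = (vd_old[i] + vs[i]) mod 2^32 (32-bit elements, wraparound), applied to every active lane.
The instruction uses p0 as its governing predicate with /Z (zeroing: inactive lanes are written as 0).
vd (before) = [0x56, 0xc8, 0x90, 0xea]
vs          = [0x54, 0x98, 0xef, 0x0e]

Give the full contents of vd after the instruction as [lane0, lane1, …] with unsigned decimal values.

register lanes = 128/32 = 4
active while 22+j < 24, i.e. j ∈ [0,2) capped at 4 ⇒ 2
lane  0: add(0x56,0x54) ⇒ 0xaa
lane  1: add(0xc8,0x98) ⇒ 0x160
lane  2: tail/zero ⇒ 0x00
lane  3: tail/zero ⇒ 0x00

vd = [170, 352, 0, 0]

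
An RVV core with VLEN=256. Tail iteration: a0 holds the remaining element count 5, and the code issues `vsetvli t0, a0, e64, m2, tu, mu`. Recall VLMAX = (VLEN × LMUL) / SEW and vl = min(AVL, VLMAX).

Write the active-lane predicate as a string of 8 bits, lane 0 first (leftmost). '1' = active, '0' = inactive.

predicate = 11111000

VLMAX = (256 × 2) / 64 = 8 lanes
vl ← min(5, 8) = 5
bits (lane 0 leftmost): 11111000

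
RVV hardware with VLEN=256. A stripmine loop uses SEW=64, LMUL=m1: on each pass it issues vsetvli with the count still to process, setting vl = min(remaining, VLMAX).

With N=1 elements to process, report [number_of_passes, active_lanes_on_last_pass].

[iterations, last_vl] = [1, 1]

VLMAX = (256 × 1) / 64 = 4 lanes
iterations = ceil(1/4) = 1; final-pass vl = 1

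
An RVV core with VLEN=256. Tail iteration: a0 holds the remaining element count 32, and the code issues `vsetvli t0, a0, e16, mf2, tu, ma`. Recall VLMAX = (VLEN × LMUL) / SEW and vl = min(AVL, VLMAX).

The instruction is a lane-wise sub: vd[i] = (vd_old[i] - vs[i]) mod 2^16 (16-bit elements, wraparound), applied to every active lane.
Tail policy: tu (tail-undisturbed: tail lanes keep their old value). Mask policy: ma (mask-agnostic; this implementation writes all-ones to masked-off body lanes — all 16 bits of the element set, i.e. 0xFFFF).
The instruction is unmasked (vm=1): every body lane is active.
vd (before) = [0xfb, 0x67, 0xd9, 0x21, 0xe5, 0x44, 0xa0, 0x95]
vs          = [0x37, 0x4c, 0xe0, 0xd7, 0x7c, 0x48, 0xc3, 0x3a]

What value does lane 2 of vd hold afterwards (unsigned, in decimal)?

vd[2] = 65529

lanes per group: 256·1/2/16 = 8
AVL=32 > VLMAX=8, so vl = 8
[0] sub(0xfb,0x37) = 0xc4
[1] sub(0x67,0x4c) = 0x1b
[2] sub(0xd9,0xe0) = 0xfff9
[3] sub(0x21,0xd7) = 0xff4a
[4] sub(0xe5,0x7c) = 0x69
[5] sub(0x44,0x48) = 0xfffc
[6] sub(0xa0,0xc3) = 0xffdd
[7] sub(0x95,0x3a) = 0x5b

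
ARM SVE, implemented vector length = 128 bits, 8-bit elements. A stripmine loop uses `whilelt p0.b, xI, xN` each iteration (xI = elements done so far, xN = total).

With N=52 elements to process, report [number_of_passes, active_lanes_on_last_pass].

[iterations, last_vl] = [4, 4]

128-bit reg / 8-bit elem → 16 lanes
N=52: ⌈52/16⌉ = 4 iters; last vl = 52 − 3×16 = 4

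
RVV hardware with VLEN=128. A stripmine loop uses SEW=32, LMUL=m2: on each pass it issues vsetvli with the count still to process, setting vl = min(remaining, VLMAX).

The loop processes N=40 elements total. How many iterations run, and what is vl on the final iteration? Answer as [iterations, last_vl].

[iterations, last_vl] = [5, 8]

lanes per group: 128·2/32 = 8
iterations = ceil(40/8) = 5; final-pass vl = 8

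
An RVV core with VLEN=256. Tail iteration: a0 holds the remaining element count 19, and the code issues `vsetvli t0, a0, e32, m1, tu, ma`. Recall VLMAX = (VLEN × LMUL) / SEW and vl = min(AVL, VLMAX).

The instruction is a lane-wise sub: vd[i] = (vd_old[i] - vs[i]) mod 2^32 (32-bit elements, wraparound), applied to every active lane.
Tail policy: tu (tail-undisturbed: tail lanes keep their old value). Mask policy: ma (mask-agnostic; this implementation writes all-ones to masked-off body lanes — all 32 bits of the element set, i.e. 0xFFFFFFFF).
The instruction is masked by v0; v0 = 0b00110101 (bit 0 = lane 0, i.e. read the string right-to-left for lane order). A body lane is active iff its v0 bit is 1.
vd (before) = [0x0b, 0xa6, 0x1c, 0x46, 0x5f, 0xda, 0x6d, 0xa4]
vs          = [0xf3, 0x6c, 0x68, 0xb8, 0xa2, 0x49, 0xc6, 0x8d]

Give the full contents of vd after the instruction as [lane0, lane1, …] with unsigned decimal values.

VLMAX = VLEN×LMUL/SEW = 256×1/32 = 8
AVL=19 > VLMAX=8, so vl = 8
[0] sub(0x0b,0xf3) = 0xffffff18
[1] mask-off/ones = 0xffffffff
[2] sub(0x1c,0x68) = 0xffffffb4
[3] mask-off/ones = 0xffffffff
[4] sub(0x5f,0xa2) = 0xffffffbd
[5] sub(0xda,0x49) = 0x91
[6] mask-off/ones = 0xffffffff
[7] mask-off/ones = 0xffffffff

vd = [4294967064, 4294967295, 4294967220, 4294967295, 4294967229, 145, 4294967295, 4294967295]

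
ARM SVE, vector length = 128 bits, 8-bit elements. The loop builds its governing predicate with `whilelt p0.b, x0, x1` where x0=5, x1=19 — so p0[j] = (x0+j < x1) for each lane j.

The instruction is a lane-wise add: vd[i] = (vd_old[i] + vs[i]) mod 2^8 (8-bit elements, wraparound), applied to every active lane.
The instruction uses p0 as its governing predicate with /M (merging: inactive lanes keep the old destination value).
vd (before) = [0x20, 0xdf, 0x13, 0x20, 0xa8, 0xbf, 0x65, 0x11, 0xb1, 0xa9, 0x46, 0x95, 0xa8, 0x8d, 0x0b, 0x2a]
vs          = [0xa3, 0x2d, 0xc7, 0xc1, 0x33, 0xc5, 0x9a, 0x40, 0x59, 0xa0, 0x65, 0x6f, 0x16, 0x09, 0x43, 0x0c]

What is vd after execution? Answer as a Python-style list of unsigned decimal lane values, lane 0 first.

vd = [195, 12, 218, 225, 219, 132, 255, 81, 10, 73, 171, 4, 190, 150, 11, 42]

lane count: 128 div 8 = 16
active while 5+j < 19, i.e. j ∈ [0,14) capped at 16 ⇒ 14
lane  0: add(0x20,0xa3) ⇒ 0xc3
lane  1: add(0xdf,0x2d) ⇒ 0x0c
lane  2: add(0x13,0xc7) ⇒ 0xda
lane  3: add(0x20,0xc1) ⇒ 0xe1
lane  4: add(0xa8,0x33) ⇒ 0xdb
lane  5: add(0xbf,0xc5) ⇒ 0x84
lane  6: add(0x65,0x9a) ⇒ 0xff
lane  7: add(0x11,0x40) ⇒ 0x51
lane  8: add(0xb1,0x59) ⇒ 0x0a
lane  9: add(0xa9,0xa0) ⇒ 0x49
lane 10: add(0x46,0x65) ⇒ 0xab
lane 11: add(0x95,0x6f) ⇒ 0x04
lane 12: add(0xa8,0x16) ⇒ 0xbe
lane 13: add(0x8d,0x09) ⇒ 0x96
lane 14: tail/keep ⇒ 0x0b
lane 15: tail/keep ⇒ 0x2a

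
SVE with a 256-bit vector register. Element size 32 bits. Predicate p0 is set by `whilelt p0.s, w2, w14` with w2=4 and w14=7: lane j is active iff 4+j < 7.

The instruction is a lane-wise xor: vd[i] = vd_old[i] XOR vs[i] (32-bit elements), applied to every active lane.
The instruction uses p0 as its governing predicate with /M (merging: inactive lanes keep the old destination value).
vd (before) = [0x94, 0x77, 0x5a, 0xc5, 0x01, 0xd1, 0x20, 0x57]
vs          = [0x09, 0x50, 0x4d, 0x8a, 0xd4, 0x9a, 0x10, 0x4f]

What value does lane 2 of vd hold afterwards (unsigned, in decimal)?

vd[2] = 23

lane count: 256 div 32 = 8
p0[j] = (4+j < 7); true for j=0..2 → 3 lanes set
[0] xor(0x94,0x09) = 0x9d
[1] xor(0x77,0x50) = 0x27
[2] xor(0x5a,0x4d) = 0x17
[3] tail/keep = 0xc5
[4] tail/keep = 0x01
[5] tail/keep = 0xd1
[6] tail/keep = 0x20
[7] tail/keep = 0x57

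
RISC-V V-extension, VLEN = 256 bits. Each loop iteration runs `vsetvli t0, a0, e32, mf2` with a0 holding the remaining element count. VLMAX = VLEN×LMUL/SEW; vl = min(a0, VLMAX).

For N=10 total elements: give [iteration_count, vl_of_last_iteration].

lanes per group: 256·1/2/32 = 4
10 elements at 4/iter → 3 passes, remainder 2 on the last

[iterations, last_vl] = [3, 2]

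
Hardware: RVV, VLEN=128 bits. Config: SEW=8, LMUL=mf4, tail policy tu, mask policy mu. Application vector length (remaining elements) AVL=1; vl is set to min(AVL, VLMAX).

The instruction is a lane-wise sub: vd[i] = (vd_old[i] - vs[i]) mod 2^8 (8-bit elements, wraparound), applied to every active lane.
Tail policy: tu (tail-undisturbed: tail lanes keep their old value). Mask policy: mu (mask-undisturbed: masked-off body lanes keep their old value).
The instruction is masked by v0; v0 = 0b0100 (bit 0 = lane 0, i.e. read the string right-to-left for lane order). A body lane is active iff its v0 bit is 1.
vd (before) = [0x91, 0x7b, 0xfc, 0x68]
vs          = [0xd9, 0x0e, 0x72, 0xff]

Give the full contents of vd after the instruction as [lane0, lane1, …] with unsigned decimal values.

VLMAX = (128 × 1/4) / 8 = 4 lanes
vl ← min(1, 4) = 1
lane  0: mask-off/keep ⇒ 0x91
lane  1: tail/keep ⇒ 0x7b
lane  2: tail/keep ⇒ 0xfc
lane  3: tail/keep ⇒ 0x68

vd = [145, 123, 252, 104]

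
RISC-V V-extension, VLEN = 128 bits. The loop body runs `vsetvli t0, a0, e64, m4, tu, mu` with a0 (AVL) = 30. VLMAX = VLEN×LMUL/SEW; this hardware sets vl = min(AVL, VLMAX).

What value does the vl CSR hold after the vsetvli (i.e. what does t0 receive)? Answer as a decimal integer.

VLMAX = (128 × 4) / 64 = 8 lanes
AVL=30 > VLMAX=8, so vl = 8

vl = 8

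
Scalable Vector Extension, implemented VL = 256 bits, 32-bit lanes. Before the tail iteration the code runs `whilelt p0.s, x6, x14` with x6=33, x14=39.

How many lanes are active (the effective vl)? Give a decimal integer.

vl = 6

256-bit reg / 32-bit elem → 8 lanes
p0[j] = (33+j < 39); true for j=0..5 → 6 lanes set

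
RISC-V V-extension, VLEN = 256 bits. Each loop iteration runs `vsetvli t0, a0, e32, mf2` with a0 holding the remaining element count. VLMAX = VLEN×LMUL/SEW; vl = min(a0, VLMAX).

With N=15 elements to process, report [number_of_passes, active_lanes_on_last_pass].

lanes per group: 256·1/2/32 = 4
15 elements at 4/iter → 4 passes, remainder 3 on the last

[iterations, last_vl] = [4, 3]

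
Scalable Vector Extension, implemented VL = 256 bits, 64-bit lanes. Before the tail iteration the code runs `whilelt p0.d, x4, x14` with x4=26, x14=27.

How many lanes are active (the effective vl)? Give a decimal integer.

vl = 1

lane count: 256 div 64 = 4
whilelt: lane j active iff 26+j < 27 → j < 1 → 1 active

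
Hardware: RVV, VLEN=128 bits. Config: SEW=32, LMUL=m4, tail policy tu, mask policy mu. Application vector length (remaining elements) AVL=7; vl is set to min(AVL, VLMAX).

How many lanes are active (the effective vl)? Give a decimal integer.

vl = 7

VLMAX = VLEN×LMUL/SEW = 128×4/32 = 16
vl ← min(7, 16) = 7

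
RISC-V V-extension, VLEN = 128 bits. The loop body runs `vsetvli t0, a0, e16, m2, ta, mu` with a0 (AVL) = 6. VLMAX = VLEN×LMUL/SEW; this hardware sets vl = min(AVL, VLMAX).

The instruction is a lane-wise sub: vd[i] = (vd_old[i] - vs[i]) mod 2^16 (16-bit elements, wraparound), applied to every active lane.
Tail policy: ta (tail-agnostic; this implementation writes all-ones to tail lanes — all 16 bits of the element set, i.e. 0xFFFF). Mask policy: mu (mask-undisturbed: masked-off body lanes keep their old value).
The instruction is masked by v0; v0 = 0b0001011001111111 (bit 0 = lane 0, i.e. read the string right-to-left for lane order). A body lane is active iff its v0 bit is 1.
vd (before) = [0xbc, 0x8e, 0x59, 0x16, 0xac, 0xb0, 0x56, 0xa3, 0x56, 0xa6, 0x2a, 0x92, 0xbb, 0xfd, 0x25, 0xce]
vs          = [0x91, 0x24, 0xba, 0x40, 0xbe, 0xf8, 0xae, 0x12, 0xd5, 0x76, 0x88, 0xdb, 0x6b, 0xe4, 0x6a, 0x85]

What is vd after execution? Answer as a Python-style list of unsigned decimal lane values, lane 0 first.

VLMAX = (128 × 2) / 16 = 16 lanes
vl = min(AVL, VLMAX) = min(6, 16) = 6
  i=0: sub(0xbc,0x91) → 43
  i=1: sub(0x8e,0x24) → 106
  i=2: sub(0x59,0xba) → 65439
  i=3: sub(0x16,0x40) → 65494
  i=4: sub(0xac,0xbe) → 65518
  i=5: sub(0xb0,0xf8) → 65464
  i=6: tail/ones → 65535
  i=7: tail/ones → 65535
  i=8: tail/ones → 65535
  i=9: tail/ones → 65535
  i=10: tail/ones → 65535
  i=11: tail/ones → 65535
  i=12: tail/ones → 65535
  i=13: tail/ones → 65535
  i=14: tail/ones → 65535
  i=15: tail/ones → 65535

vd = [43, 106, 65439, 65494, 65518, 65464, 65535, 65535, 65535, 65535, 65535, 65535, 65535, 65535, 65535, 65535]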